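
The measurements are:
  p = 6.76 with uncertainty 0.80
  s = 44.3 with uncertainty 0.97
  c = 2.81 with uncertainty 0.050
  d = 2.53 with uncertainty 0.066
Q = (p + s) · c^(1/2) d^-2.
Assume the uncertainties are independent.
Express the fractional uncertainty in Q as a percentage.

Let u = p + s = 51.1. δu = √(δp² + δs²) = √(0.640 + 0.941) = 1.26, so δu/u = 0.0246.
Q is then a monomial in u, c, d:
δQ/Q = √((δu/u)² + (½·δc/c)² + (-2·δd/d)²) = √(0.000606 + 7.92e-05 + 0.00272) = 0.0584

5.84%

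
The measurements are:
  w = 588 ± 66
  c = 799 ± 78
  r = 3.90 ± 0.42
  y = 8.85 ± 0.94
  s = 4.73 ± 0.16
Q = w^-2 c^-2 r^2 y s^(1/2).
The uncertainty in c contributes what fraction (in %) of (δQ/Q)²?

26.0%

(δQ/Q)² = (-2·δw/w)² + (-2·δc/c)² + (2·δr/r)² + (1·δy/y)² + (½·δs/s)²
  w term: (-2×0.112)² = 0.0504
  c term: (-2×0.0976)² = 0.0381
  r term: (2×0.108)² = 0.0464
  y term: (1×0.106)² = 0.0113
  s term: (0.5×0.0338)² = 0.000286
Total = 0.146. Share from c = 0.0381/0.146 = 0.260.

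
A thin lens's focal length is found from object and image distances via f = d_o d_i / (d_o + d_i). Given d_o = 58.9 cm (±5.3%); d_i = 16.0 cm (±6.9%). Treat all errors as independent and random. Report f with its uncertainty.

∂f/∂d_o = (d_i/(d_o+d_i))² = 0.0456;  ∂f/∂d_i = (d_o/(d_o+d_i))² = 0.618
δf = √((∂f/∂d_o · δd_o)² + (∂f/∂d_i · δd_i)²) = √(0.0203 + 0.466) = 0.697 cm
f = 12.6 cm.

12.6 ± 0.697 cm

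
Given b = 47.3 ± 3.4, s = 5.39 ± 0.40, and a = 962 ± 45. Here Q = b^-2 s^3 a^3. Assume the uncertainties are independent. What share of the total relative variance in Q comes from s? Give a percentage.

55.1%

(δQ/Q)² = (-2·δb/b)² + (3·δs/s)² + (3·δa/a)²
  b term: (-2×0.0719)² = 0.0207
  s term: (3×0.0742)² = 0.0496
  a term: (3×0.0468)² = 0.0197
Total = 0.0899. Share from s = 0.0496/0.0899 = 0.551.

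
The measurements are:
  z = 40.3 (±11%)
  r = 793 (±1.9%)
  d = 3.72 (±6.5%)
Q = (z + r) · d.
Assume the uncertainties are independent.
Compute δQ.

210

Let u = z + r = 833. δu = √(δz² + δr²) = √(19.7 + 227) = 15.7, so δu/u = 0.0188.
Q is then a monomial in u, d:
δQ/Q = √((δu/u)² + (1·δd/d)²) = √(0.000355 + 0.00423) = 0.0677
Q = 3100, so δQ = 0.0677 × 3100 = 210.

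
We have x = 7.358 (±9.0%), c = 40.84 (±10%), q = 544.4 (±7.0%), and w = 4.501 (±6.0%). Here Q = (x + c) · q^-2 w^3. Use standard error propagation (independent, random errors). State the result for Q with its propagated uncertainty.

0.01483 ± 0.00361

Let u = x + c = 48.20. δu = √(δx² + δc²) = √(0.439 + 16.7) = 4.14, so δu/u = 0.0858.
Q is then a monomial in u, q, w:
δQ/Q = √((δu/u)² + (-2·δq/q)² + (3·δw/w)²) = √(0.00737 + 0.0196 + 0.0324) = 0.244
Q = 0.01483, so δQ = 0.244 × 0.01483 = 0.00361.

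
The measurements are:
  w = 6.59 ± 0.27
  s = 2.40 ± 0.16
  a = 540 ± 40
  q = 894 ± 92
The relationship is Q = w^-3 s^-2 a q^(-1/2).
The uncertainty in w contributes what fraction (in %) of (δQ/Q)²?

(δQ/Q)² = (-3·δw/w)² + (-2·δs/s)² + (1·δa/a)² + (−½·δq/q)²
  w term: (-3×0.0410)² = 0.0151
  s term: (-2×0.0667)² = 0.0178
  a term: (1×0.0741)² = 0.00549
  q term: (-0.5×0.103)² = 0.00265
Total = 0.0410. Share from w = 0.0151/0.0410 = 0.368.

36.8%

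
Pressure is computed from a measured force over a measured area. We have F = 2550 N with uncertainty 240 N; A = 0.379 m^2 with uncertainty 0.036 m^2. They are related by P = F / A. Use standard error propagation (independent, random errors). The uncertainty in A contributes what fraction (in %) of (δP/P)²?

50.5%

(δP/P)² = (1·δF/F)² + (-1·δA/A)²
  F term: (1×0.0941)² = 0.00886
  A term: (-1×0.0950)² = 0.00902
Total = 0.0179. Share from A = 0.00902/0.0179 = 0.505.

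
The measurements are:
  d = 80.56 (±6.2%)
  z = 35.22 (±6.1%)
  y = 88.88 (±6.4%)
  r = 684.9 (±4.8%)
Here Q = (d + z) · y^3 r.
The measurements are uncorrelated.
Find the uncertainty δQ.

Let u = d + z = 115.8. δu = √(δd² + δz²) = √(24.9 + 4.62) = 5.44, so δu/u = 0.0470.
Q is then a monomial in u, y, r:
δQ/Q = √((δu/u)² + (3·δy/y)² + (1·δr/r)²) = √(0.00221 + 0.0369 + 0.00230) = 0.203
Q = 5.568e+10, so δQ = 0.203 × 5.568e+10 = 1.13e+10.

1.13e+10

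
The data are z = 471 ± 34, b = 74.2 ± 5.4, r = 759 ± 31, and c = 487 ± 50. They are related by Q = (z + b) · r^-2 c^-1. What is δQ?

Let u = z + b = 545. δu = √(δz² + δb²) = √(1160 + 29.2) = 34.4, so δu/u = 0.0631.
Q is then a monomial in u, r, c:
δQ/Q = √((δu/u)² + (-2·δr/r)² + (-1·δc/c)²) = √(0.00399 + 0.00667 + 0.0105) = 0.146
Q = 1.94e-06, so δQ = 0.146 × 1.94e-06 = 2.83e-07.

2.83e-07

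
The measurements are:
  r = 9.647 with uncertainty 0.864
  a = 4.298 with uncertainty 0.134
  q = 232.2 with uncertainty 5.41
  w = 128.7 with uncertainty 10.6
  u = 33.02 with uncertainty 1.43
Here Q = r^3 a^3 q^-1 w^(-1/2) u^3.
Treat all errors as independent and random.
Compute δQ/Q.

For a monomial Q ∝ r^3, a^3, q^-1, w^(-1/2), u^3, fractional errors add in quadrature:
  (3·δr/r)² = (3×0.0896)² = 0.0722;  (3·δa/a)² = (3×0.0312)² = 0.00875;  (-1·δq/q)² = (-1×0.0233)² = 0.000543;  (−½·δw/w)² = (-0.5×0.0824)² = 0.00170;  (3·δu/u)² = (3×0.0433)² = 0.0169
δQ/Q = √(0.100) = 0.316

0.316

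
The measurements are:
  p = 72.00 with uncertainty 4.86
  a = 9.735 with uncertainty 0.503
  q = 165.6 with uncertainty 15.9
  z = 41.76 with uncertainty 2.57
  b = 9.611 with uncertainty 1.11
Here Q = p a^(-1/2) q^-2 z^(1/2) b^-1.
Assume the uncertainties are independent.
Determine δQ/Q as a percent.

23.7%

Products/powers → add relative errors in quadrature, weighted by exponent:
  (1·δp/p)² = (1×0.0675)² = 0.00456;  (−½·δa/a)² = (-0.5×0.0517)² = 0.000667;  (-2·δq/q)² = (-2×0.0960)² = 0.0369;  (½·δz/z)² = (0.5×0.0615)² = 0.000947;  (-1·δb/b)² = (-1×0.115)² = 0.0133
δQ/Q = √(0.0564) = 0.237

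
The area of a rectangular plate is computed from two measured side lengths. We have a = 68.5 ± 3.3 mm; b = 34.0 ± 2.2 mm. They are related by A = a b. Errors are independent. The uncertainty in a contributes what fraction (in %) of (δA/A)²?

(δA/A)² = (1·δa/a)² + (1·δb/b)²
  a term: (1×0.0482)² = 0.00232
  b term: (1×0.0647)² = 0.00419
Total = 0.00651. Share from a = 0.00232/0.00651 = 0.357.

35.7%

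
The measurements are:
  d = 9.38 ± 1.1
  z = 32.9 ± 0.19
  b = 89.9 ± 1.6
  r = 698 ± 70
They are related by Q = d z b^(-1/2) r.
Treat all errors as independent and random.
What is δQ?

3510

Each factor contributes (exponent × relative error)² to (δQ/Q)²:
  (1·δd/d)² = (1×0.117)² = 0.0138;  (1·δz/z)² = (1×0.00578)² = 3.34e-05;  (−½·δb/b)² = (-0.5×0.0178)² = 7.92e-05;  (1·δr/r)² = (1×0.100)² = 0.0101
δQ/Q = √(0.0239) = 0.155
Q = 22700, so δQ = 0.155 × 22700 = 3510.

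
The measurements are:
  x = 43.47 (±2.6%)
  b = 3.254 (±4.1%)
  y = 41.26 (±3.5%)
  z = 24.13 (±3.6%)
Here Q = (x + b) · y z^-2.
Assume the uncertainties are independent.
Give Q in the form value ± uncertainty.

3.311 ± 0.277

Let u = x + b = 46.72. δu = √(δx² + δb²) = √(1.28 + 0.0178) = 1.14, so δu/u = 0.0244.
Q is then a monomial in u, y, z:
δQ/Q = √((δu/u)² + (1·δy/y)² + (-2·δz/z)²) = √(0.000593 + 0.00123 + 0.00518) = 0.0837
Q = 3.311, so δQ = 0.0837 × 3.311 = 0.277.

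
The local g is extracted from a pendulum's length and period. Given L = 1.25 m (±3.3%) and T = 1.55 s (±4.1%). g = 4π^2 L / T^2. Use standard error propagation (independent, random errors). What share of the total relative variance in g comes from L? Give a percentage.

(δg/g)² = (1·δL/L)² + (-2·δT/T)²
  L term: (1×0.0330)² = 0.00109
  T term: (-2×0.0410)² = 0.00672
Total = 0.00781. Share from L = 0.00109/0.00781 = 0.139.

13.9%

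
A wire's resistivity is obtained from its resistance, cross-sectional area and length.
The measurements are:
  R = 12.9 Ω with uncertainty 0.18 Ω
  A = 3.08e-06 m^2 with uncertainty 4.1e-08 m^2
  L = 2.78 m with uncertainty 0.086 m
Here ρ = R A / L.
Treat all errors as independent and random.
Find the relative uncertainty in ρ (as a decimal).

Each factor contributes (exponent × relative error)² to (δρ/ρ)²:
  (1·δR/R)² = (1×0.0140)² = 0.000195;  (1·δA/A)² = (1×0.0133)² = 0.000177;  (-1·δL/L)² = (-1×0.0309)² = 0.000957
δρ/ρ = √(0.00133) = 0.0365

0.0365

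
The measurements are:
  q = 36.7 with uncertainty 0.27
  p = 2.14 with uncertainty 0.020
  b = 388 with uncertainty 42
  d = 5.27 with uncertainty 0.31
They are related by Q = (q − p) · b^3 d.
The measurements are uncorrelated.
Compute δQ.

3.51e+09

Let u = q − p = 34.6. δu = √(δq² + δp²) = √(0.0729 + 0.000400) = 0.271, so δu/u = 0.00783.
Q is then a monomial in u, b, d:
δQ/Q = √((δu/u)² + (3·δb/b)² + (1·δd/d)²) = √(6.14e-05 + 0.105 + 0.00346) = 0.330
Q = 1.06e+10, so δQ = 0.330 × 1.06e+10 = 3.51e+09.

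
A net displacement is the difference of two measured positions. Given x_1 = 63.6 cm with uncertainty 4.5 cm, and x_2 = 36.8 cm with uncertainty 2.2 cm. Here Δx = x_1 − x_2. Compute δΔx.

Δx is a linear combination, so absolute uncertainties add in quadrature:
  (δx_1)² = 20.2;  (δx_2)² = 4.84
δΔx = √(25.1) = 5.01 cm

5.01 cm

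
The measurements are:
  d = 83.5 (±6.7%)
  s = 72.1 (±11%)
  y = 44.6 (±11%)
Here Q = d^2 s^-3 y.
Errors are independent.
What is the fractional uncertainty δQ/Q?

Relative error in a monomial: (δQ/Q)² = Σ (nᵢ · δxᵢ/xᵢ)².
  (2·δd/d)² = (2×0.0670)² = 0.0180;  (-3·δs/s)² = (-3×0.110)² = 0.109;  (1·δy/y)² = (1×0.110)² = 0.0121
δQ/Q = √(0.139) = 0.373

0.373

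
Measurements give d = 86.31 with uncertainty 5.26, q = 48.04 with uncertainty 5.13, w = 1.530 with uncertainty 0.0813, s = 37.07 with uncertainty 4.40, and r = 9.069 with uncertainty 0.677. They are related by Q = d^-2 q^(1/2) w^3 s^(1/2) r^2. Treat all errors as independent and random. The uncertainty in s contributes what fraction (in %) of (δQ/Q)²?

(δQ/Q)² = (-2·δd/d)² + (½·δq/q)² + (3·δw/w)² + (½·δs/s)² + (2·δr/r)²
  d term: (-2×0.0609)² = 0.0149
  q term: (0.5×0.107)² = 0.00285
  w term: (3×0.0531)² = 0.0254
  s term: (0.5×0.119)² = 0.00352
  r term: (2×0.0746)² = 0.0223
Total = 0.0689. Share from s = 0.00352/0.0689 = 0.0511.

5.11%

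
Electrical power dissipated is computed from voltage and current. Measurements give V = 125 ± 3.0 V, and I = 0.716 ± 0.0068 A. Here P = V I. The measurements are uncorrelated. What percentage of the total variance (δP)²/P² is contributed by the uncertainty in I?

(δP/P)² = (1·δV/V)² + (1·δI/I)²
  V term: (1×0.0240)² = 0.000576
  I term: (1×0.00950)² = 9.02e-05
Total = 0.000666. Share from I = 9.02e-05/0.000666 = 0.135.

13.5%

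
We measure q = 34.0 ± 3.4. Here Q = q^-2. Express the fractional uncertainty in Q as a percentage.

20.0%

Q ∝ q^-2, so δQ/Q = |-2| · δq/q = 2 × 0.100 = 0.200.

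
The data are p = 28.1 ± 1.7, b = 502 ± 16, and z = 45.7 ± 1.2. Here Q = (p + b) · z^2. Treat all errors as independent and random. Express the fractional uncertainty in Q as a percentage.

Let u = p + b = 530. δu = √(δp² + δb²) = √(2.89 + 256) = 16.1, so δu/u = 0.0304.
Q is then a monomial in u, z:
δQ/Q = √((δu/u)² + (2·δz/z)²) = √(0.000921 + 0.00276) = 0.0607

6.07%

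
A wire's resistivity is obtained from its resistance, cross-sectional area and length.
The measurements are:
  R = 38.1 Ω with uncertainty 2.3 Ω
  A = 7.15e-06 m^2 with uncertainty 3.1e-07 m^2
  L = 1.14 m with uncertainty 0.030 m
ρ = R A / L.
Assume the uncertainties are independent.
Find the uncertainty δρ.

1.88e-05 Ω·m

Products/powers → add relative errors in quadrature, weighted by exponent:
  (1·δR/R)² = (1×0.0604)² = 0.00364;  (1·δA/A)² = (1×0.0434)² = 0.00188;  (-1·δL/L)² = (-1×0.0263)² = 0.000693
δρ/ρ = √(0.00622) = 0.0788
ρ = 0.000239 Ω·m, so δρ = 0.0788 × 0.000239 = 1.88e-05 Ω·m.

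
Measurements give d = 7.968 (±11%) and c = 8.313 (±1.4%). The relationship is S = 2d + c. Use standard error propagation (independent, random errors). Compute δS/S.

For a sum/difference, combine absolute errors in quadrature:
  (2·δd)² = 3.07;  (δc)² = 0.0135
δS = √(3.09) = 1.76
S = 24.25, so δS/S = 1.76/24.25 = 0.0724.

0.0724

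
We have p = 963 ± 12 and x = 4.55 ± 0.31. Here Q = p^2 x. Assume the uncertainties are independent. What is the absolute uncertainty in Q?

3.06e+05

Products/powers → add relative errors in quadrature, weighted by exponent:
  (2·δp/p)² = (2×0.0125)² = 0.000621;  (1·δx/x)² = (1×0.0681)² = 0.00464
δQ/Q = √(0.00526) = 0.0725
Q = 4.22e+06, so δQ = 0.0725 × 4.22e+06 = 3.06e+05.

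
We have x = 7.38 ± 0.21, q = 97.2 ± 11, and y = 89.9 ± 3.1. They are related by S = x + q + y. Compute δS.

Sums and differences: (δS)² = Σ (cᵢ δxᵢ)².
  (δx)² = 0.0441;  (δq)² = 121;  (δy)² = 9.61
δS = √(131) = 11.4

11.4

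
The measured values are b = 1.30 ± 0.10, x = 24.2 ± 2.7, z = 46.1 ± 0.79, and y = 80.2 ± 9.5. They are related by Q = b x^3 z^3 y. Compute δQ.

5.31e+10

Since Q is a product/quotient, work with relative uncertainties:
  (1·δb/b)² = (1×0.0769)² = 0.00592;  (3·δx/x)² = (3×0.112)² = 0.112;  (3·δz/z)² = (3×0.0171)² = 0.00264;  (1·δy/y)² = (1×0.118)² = 0.0140
δQ/Q = √(0.135) = 0.367
Q = 1.45e+11, so δQ = 0.367 × 1.45e+11 = 5.31e+10.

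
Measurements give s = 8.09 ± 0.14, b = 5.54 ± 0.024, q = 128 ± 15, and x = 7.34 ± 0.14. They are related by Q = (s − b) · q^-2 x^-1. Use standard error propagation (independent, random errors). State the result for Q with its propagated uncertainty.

Let u = s − b = 2.55. δu = √(δs² + δb²) = √(0.0196 + 0.000576) = 0.142, so δu/u = 0.0557.
Q is then a monomial in u, q, x:
δQ/Q = √((δu/u)² + (-2·δq/q)² + (-1·δx/x)²) = √(0.00310 + 0.0549 + 0.000364) = 0.242
Q = 2.12e-05, so δQ = 0.242 × 2.12e-05 = 5.12e-06.

(2.12 ± 0.512) × 10^-5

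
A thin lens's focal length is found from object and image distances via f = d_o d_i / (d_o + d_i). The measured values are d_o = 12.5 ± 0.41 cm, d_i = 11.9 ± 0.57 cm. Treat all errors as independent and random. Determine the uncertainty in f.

0.179 cm

∂f/∂d_o = (d_i/(d_o+d_i))² = 0.238;  ∂f/∂d_i = (d_o/(d_o+d_i))² = 0.262
δf = √((∂f/∂d_o · δd_o)² + (∂f/∂d_i · δd_i)²) = √(0.00951 + 0.0224) = 0.179 cm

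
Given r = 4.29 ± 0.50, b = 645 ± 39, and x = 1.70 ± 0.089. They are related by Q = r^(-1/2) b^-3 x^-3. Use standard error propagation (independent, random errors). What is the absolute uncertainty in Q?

9.04e-11

Products/powers → add relative errors in quadrature, weighted by exponent:
  (−½·δr/r)² = (-0.5×0.117)² = 0.00340;  (-3·δb/b)² = (-3×0.0605)² = 0.0329;  (-3·δx/x)² = (-3×0.0524)² = 0.0247
δQ/Q = √(0.0610) = 0.247
Q = 3.66e-10, so δQ = 0.247 × 3.66e-10 = 9.04e-11.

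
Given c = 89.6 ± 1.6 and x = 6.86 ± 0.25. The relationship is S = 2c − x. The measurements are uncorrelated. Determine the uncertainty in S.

For a sum/difference, combine absolute errors in quadrature:
  (2·δc)² = 10.2;  (δx)² = 0.0625
δS = √(10.3) = 3.21

3.21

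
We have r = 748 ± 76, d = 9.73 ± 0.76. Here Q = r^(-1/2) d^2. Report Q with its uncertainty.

Since Q is a product/quotient, work with relative uncertainties:
  (−½·δr/r)² = (-0.5×0.102)² = 0.00258;  (2·δd/d)² = (2×0.0781)² = 0.0244
δQ/Q = √(0.0270) = 0.164
Q = 3.46, so δQ = 0.164 × 3.46 = 0.569.

3.46 ± 0.569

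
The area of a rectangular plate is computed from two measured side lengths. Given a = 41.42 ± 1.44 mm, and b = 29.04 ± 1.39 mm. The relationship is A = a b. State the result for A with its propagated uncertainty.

1203 ± 71.2 mm^2

For a monomial A ∝ a, b, fractional errors add in quadrature:
  (1·δa/a)² = (1×0.0348)² = 0.00121;  (1·δb/b)² = (1×0.0479)² = 0.00229
δA/A = √(0.00350) = 0.0592
A = 1203 mm^2, so δA = 0.0592 × 1203 = 71.2 mm^2.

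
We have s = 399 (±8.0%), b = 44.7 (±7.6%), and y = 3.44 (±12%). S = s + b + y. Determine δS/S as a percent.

7.18%

Sums and differences: (δS)² = Σ (cᵢ δxᵢ)².
  (δs)² = 1020;  (δb)² = 11.5;  (δy)² = 0.170
δS = √(1030) = 32.1
S = 447, so δS/S = 32.1/447 = 0.0718.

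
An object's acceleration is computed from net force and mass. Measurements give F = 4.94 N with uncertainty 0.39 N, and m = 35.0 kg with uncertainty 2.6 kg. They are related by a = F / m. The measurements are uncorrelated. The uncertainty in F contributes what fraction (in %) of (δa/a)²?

53.0%

(δa/a)² = (1·δF/F)² + (-1·δm/m)²
  F term: (1×0.0789)² = 0.00623
  m term: (-1×0.0743)² = 0.00552
Total = 0.0118. Share from F = 0.00623/0.0118 = 0.530.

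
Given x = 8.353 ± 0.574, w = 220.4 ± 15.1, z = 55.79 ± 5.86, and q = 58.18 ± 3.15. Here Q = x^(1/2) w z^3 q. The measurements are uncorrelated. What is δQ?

2.12e+09

Relative error in a monomial: (δQ/Q)² = Σ (nᵢ · δxᵢ/xᵢ)².
  (½·δx/x)² = (0.5×0.0687)² = 0.00118;  (1·δw/w)² = (1×0.0685)² = 0.00469;  (3·δz/z)² = (3×0.105)² = 0.0993;  (1·δq/q)² = (1×0.0541)² = 0.00293
δQ/Q = √(0.108) = 0.329
Q = 6.435e+09, so δQ = 0.329 × 6.435e+09 = 2.12e+09.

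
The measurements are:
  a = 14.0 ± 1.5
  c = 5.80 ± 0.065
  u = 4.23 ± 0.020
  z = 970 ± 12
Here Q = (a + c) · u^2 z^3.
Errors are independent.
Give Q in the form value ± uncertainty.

Let w = a + c = 19.8. δw = √(δa² + δc²) = √(2.25 + 0.00423) = 1.50, so δw/w = 0.0758.
Q is then a monomial in w, u, z:
δQ/Q = √((δw/w)² + (2·δu/u)² + (3·δz/z)²) = √(0.00575 + 8.94e-05 + 0.00138) = 0.0850
Q = 3.23e+11, so δQ = 0.0850 × 3.23e+11 = 2.75e+10.

(3.23 ± 0.275) × 10^11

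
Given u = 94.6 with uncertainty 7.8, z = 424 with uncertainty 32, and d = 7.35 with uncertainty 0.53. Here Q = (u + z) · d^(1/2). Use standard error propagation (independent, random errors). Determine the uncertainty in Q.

103

Let w = u + z = 519. δw = √(δu² + δz²) = √(60.8 + 1020) = 32.9, so δw/w = 0.0635.
Q is then a monomial in w, d:
δQ/Q = √((δw/w)² + (½·δd/d)²) = √(0.00403 + 0.00130) = 0.0730
Q = 1410, so δQ = 0.0730 × 1410 = 103.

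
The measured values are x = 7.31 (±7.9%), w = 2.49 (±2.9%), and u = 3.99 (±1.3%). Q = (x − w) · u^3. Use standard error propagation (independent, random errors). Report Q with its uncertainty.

306 ± 38.8

Let h = x − w = 4.82. δh = √(δx² + δw²) = √(0.333 + 0.00521) = 0.582, so δh/h = 0.121.
Q is then a monomial in h, u:
δQ/Q = √((δh/h)² + (3·δu/u)²) = √(0.0146 + 0.00152) = 0.127
Q = 306, so δQ = 0.127 × 306 = 38.8.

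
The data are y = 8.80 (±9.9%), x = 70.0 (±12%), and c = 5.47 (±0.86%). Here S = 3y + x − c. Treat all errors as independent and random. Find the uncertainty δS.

For a sum/difference, combine absolute errors in quadrature:
  (3·δy)² = 6.83;  (δx)² = 70.6;  (δc)² = 0.00221
δS = √(77.4) = 8.80

8.80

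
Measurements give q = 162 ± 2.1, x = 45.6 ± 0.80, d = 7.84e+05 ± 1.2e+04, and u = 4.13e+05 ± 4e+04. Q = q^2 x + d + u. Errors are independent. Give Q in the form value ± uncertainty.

(2.39 ± 0.0561) × 10^6

Let p = q^2·x = 1.2e+06. δp/p = √((2·δq/q)² + (1·δx/x)²) = √(0.000672 + 0.000308) = 0.0313, so δp = 37500.
Q = p + d + u: δQ = √(δp² + δd² + δu²) = √(1.4e+09 + 1.44e+08 + 1.6e+09) = 56100
Q = 2.39e+06.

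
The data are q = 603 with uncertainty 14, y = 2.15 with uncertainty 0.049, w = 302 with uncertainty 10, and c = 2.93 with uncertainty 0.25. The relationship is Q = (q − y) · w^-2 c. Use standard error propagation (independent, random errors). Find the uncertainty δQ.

0.00213

Let u = q − y = 601. δu = √(δq² + δy²) = √(196 + 0.00240) = 14.0, so δu/u = 0.0233.
Q is then a monomial in u, w, c:
δQ/Q = √((δu/u)² + (-2·δw/w)² + (1·δc/c)²) = √(0.000543 + 0.00439 + 0.00728) = 0.110
Q = 0.0193, so δQ = 0.110 × 0.0193 = 0.00213.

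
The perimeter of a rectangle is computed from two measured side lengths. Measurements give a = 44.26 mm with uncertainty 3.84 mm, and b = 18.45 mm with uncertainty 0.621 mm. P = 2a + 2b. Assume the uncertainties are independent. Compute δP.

7.78 mm

P is a linear combination, so absolute uncertainties add in quadrature:
  (2·δa)² = 59.0;  (2·δb)² = 1.54
δP = √(60.5) = 7.78 mm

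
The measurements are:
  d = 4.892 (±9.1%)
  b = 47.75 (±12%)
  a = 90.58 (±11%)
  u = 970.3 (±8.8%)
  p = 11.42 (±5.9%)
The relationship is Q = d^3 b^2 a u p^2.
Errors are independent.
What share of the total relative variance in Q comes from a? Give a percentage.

7.29%

(δQ/Q)² = (3·δd/d)² + (2·δb/b)² + (1·δa/a)² + (1·δu/u)² + (2·δp/p)²
  d term: (3×0.0910)² = 0.0745
  b term: (2×0.120)² = 0.0576
  a term: (1×0.110)² = 0.0121
  u term: (1×0.0880)² = 0.00774
  p term: (2×0.0590)² = 0.0139
Total = 0.166. Share from a = 0.0121/0.166 = 0.0729.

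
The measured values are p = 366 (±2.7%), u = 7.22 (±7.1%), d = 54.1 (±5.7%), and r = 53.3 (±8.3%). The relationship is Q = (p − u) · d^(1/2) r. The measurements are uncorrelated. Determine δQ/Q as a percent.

Let w = p − u = 359. δw = √(δp² + δu²) = √(97.7 + 0.263) = 9.90, so δw/w = 0.0276.
Q is then a monomial in w, d, r:
δQ/Q = √((δw/w)² + (½·δd/d)² + (1·δr/r)²) = √(0.000761 + 0.000812 + 0.00689) = 0.0920

9.20%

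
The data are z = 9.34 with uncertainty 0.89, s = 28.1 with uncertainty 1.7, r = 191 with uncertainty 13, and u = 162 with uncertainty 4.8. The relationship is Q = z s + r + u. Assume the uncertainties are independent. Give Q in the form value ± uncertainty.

Let p = z·s = 262. δp/p = √((1·δz/z)² + (1·δs/s)²) = √(0.00908 + 0.00366) = 0.113, so δp = 29.6.
Q = p + r + u: δQ = √(δp² + δr² + δu²) = √(878 + 169 + 23.0) = 32.7
Q = 615.

615 ± 32.7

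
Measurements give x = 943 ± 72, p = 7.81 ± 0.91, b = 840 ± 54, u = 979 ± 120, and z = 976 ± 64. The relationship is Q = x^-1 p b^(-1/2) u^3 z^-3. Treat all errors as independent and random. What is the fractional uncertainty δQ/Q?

Each factor contributes (exponent × relative error)² to (δQ/Q)²:
  (-1·δx/x)² = (-1×0.0764)² = 0.00583;  (1·δp/p)² = (1×0.117)² = 0.0136;  (−½·δb/b)² = (-0.5×0.0643)² = 0.00103;  (3·δu/u)² = (3×0.123)² = 0.135;  (-3·δz/z)² = (-3×0.0656)² = 0.0387
δQ/Q = √(0.194) = 0.441

0.441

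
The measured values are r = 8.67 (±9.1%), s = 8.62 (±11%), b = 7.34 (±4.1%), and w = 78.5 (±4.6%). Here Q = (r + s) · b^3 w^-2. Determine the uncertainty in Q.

0.188

Let u = r + s = 17.3. δu = √(δr² + δs²) = √(0.622 + 0.899) = 1.23, so δu/u = 0.0713.
Q is then a monomial in u, b, w:
δQ/Q = √((δu/u)² + (3·δb/b)² + (-2·δw/w)²) = √(0.00509 + 0.0151 + 0.00846) = 0.169
Q = 1.11, so δQ = 0.169 × 1.11 = 0.188.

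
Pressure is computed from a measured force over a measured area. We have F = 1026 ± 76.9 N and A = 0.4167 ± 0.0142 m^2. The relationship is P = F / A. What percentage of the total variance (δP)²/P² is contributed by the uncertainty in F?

82.9%

(δP/P)² = (1·δF/F)² + (-1·δA/A)²
  F term: (1×0.0750)² = 0.00562
  A term: (-1×0.0341)² = 0.00116
Total = 0.00678. Share from F = 0.00562/0.00678 = 0.829.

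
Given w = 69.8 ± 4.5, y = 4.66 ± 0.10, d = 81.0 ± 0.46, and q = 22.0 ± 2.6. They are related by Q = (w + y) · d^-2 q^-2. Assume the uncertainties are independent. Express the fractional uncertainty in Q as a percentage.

Let u = w + y = 74.5. δu = √(δw² + δy²) = √(20.2 + 0.0100) = 4.50, so δu/u = 0.0605.
Q is then a monomial in u, d, q:
δQ/Q = √((δu/u)² + (-2·δd/d)² + (-2·δq/q)²) = √(0.00365 + 0.000129 + 0.0559) = 0.244

24.4%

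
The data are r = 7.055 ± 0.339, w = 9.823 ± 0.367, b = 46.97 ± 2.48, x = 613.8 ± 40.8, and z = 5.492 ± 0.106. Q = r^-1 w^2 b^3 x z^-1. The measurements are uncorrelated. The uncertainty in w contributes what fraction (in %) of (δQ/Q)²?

14.8%

(δQ/Q)² = (-1·δr/r)² + (2·δw/w)² + (3·δb/b)² + (1·δx/x)² + (-1·δz/z)²
  r term: (-1×0.0481)² = 0.00231
  w term: (2×0.0374)² = 0.00558
  b term: (3×0.0528)² = 0.0251
  x term: (1×0.0665)² = 0.00442
  z term: (-1×0.0193)² = 0.000373
Total = 0.0378. Share from w = 0.00558/0.0378 = 0.148.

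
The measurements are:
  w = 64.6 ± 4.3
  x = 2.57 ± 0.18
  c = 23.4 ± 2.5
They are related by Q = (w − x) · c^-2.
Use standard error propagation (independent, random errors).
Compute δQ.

Let u = w − x = 62.0. δu = √(δw² + δx²) = √(18.5 + 0.0324) = 4.30, so δu/u = 0.0694.
Q is then a monomial in u, c:
δQ/Q = √((δu/u)² + (-2·δc/c)²) = √(0.00481 + 0.0457) = 0.225
Q = 0.113, so δQ = 0.225 × 0.113 = 0.0255.

0.0255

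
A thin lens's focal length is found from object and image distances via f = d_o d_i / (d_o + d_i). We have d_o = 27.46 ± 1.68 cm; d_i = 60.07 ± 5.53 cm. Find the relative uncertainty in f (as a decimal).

0.0510

∂f/∂d_o = (d_i/(d_o+d_i))² = 0.471;  ∂f/∂d_i = (d_o/(d_o+d_i))² = 0.0984
δf = √((∂f/∂d_o · δd_o)² + (∂f/∂d_i · δd_i)²) = √(0.626 + 0.296) = 0.960 cm
f = 18.85 cm, so δf/f = 0.960/18.85 = 0.0510.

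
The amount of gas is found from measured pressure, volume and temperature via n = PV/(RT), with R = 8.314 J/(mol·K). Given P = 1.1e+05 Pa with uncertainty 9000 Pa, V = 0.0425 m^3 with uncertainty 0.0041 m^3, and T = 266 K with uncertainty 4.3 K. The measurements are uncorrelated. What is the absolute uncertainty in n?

0.270 mol

For a monomial n ∝ P, V, T^-1, fractional errors add in quadrature:
  (1·δP/P)² = (1×0.0818)² = 0.00669;  (1·δV/V)² = (1×0.0965)² = 0.00931;  (-1·δT/T)² = (-1×0.0162)² = 0.000261
δn/n = √(0.0163) = 0.128
n = 2.11 mol, so δn = 0.128 × 2.11 = 0.270 mol.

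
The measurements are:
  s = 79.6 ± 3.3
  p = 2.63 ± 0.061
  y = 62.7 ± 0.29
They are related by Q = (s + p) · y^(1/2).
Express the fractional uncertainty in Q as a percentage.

4.02%

Let u = s + p = 82.2. δu = √(δs² + δp²) = √(10.9 + 0.00372) = 3.30, so δu/u = 0.0401.
Q is then a monomial in u, y:
δQ/Q = √((δu/u)² + (½·δy/y)²) = √(0.00161 + 5.35e-06) = 0.0402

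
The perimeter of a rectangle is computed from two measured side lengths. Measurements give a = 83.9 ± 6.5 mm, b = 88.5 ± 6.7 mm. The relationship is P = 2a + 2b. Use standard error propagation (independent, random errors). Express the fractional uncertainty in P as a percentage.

P is a linear combination, so absolute uncertainties add in quadrature:
  (2·δa)² = 169;  (2·δb)² = 180
δP = √(349) = 18.7 mm
P = 345 mm, so δP/P = 18.7/345 = 0.0541.

5.41%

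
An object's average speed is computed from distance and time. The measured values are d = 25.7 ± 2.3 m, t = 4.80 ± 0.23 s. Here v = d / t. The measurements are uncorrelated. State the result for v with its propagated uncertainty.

Each factor contributes (exponent × relative error)² to (δv/v)²:
  (1·δd/d)² = (1×0.0895)² = 0.00801;  (-1·δt/t)² = (-1×0.0479)² = 0.00230
δv/v = √(0.0103) = 0.102
v = 5.35 m/s, so δv = 0.102 × 5.35 = 0.544 m/s.

5.35 ± 0.544 m/s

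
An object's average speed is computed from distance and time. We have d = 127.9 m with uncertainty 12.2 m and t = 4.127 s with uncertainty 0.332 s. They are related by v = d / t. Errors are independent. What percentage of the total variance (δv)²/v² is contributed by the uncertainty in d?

(δv/v)² = (1·δd/d)² + (-1·δt/t)²
  d term: (1×0.0954)² = 0.00910
  t term: (-1×0.0804)² = 0.00647
Total = 0.0156. Share from d = 0.00910/0.0156 = 0.584.

58.4%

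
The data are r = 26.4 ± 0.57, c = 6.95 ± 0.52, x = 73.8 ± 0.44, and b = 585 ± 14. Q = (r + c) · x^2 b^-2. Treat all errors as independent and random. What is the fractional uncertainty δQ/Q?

0.0545

Let u = r + c = 33.4. δu = √(δr² + δc²) = √(0.325 + 0.270) = 0.772, so δu/u = 0.0231.
Q is then a monomial in u, x, b:
δQ/Q = √((δu/u)² + (2·δx/x)² + (-2·δb/b)²) = √(0.000535 + 0.000142 + 0.00229) = 0.0545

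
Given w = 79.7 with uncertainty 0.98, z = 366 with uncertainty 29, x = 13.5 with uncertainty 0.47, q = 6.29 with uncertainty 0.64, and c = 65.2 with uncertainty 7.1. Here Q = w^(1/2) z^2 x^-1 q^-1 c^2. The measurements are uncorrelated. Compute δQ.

Products/powers → add relative errors in quadrature, weighted by exponent:
  (½·δw/w)² = (0.5×0.0123)² = 3.78e-05;  (2·δz/z)² = (2×0.0792)² = 0.0251;  (-1·δx/x)² = (-1×0.0348)² = 0.00121;  (-1·δq/q)² = (-1×0.102)² = 0.0104;  (2·δc/c)² = (2×0.109)² = 0.0474
δQ/Q = √(0.0841) = 0.290
Q = 5.99e+07, so δQ = 0.290 × 5.99e+07 = 1.74e+07.

1.74e+07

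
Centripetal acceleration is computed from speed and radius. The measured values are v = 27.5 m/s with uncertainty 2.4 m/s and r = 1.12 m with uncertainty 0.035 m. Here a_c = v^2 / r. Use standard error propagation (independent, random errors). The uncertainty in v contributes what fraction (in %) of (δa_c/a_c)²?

96.9%

(δa_c/a_c)² = (2·δv/v)² + (-1·δr/r)²
  v term: (2×0.0873)² = 0.0305
  r term: (-1×0.0312)² = 0.000977
Total = 0.0314. Share from v = 0.0305/0.0314 = 0.969.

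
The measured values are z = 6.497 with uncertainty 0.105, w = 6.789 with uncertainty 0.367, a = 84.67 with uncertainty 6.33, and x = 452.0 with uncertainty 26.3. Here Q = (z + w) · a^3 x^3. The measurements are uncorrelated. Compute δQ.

Let u = z + w = 13.29. δu = √(δz² + δw²) = √(0.0110 + 0.135) = 0.382, so δu/u = 0.0287.
Q is then a monomial in u, a, x:
δQ/Q = √((δu/u)² + (3·δa/a)² + (3·δx/x)²) = √(0.000825 + 0.0503 + 0.0305) = 0.286
Q = 7.447e+14, so δQ = 0.286 × 7.447e+14 = 2.13e+14.

2.13e+14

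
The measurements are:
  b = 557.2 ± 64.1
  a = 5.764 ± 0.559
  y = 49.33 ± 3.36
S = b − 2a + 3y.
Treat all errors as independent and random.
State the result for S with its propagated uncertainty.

Sums and differences: (δS)² = Σ (cᵢ δxᵢ)².
  (δb)² = 4110;  (2·δa)² = 1.25;  (3·δy)² = 102
δS = √(4210) = 64.9
S = 693.7.

693.7 ± 64.9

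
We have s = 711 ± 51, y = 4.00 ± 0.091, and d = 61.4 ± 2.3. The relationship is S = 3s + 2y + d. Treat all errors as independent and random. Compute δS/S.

0.0695

Absolute uncertainties add in quadrature for a linear combination:
  (3·δs)² = 23400;  (2·δy)² = 0.0331;  (δd)² = 5.29
δS = √(23400) = 153
S = 2200, so δS/S = 153/2200 = 0.0695.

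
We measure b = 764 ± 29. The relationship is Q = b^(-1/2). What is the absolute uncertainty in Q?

Each factor contributes (exponent × relative error)² to (δQ/Q)²:
  (−½·δb/b)² = (-0.5×0.0380)² = 0.000360
δQ/Q = √(0.000360) = 0.0190
Q = 0.0362, so δQ = 0.0190 × 0.0362 = 0.000687.

0.000687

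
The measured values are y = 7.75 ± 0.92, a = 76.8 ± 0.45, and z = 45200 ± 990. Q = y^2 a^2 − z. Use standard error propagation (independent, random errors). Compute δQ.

84200

Let p = y^2·a^2 = 3.54e+05. δp/p = √((2·δy/y)² + (2·δa/a)²) = √(0.0564 + 0.000137) = 0.238, so δp = 84200.
Q = p − z: δQ = √(δp² + δz²) = √(7.09e+09 + 9.8e+05) = 84200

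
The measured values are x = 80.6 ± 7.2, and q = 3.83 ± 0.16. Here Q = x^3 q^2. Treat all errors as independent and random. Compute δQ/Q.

Since Q is a product/quotient, work with relative uncertainties:
  (3·δx/x)² = (3×0.0893)² = 0.0718;  (2·δq/q)² = (2×0.0418)² = 0.00698
δQ/Q = √(0.0788) = 0.281

0.281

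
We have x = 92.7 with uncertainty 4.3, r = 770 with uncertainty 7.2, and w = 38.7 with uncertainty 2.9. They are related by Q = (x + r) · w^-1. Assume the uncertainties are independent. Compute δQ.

Let u = x + r = 863. δu = √(δx² + δr²) = √(18.5 + 51.8) = 8.39, so δu/u = 0.00972.
Q is then a monomial in u, w:
δQ/Q = √((δu/u)² + (-1·δw/w)²) = √(9.45e-05 + 0.00562) = 0.0756
Q = 22.3, so δQ = 0.0756 × 22.3 = 1.68.

1.68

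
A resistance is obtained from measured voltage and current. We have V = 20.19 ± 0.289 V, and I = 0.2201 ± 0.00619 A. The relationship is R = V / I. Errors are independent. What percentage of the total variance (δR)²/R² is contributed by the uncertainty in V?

20.6%

(δR/R)² = (1·δV/V)² + (-1·δI/I)²
  V term: (1×0.0143)² = 0.000205
  I term: (-1×0.0281)² = 0.000791
Total = 0.000996. Share from V = 0.000205/0.000996 = 0.206.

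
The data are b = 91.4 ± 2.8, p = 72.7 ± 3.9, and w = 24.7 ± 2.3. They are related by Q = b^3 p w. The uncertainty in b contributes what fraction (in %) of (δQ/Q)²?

42.2%

(δQ/Q)² = (3·δb/b)² + (1·δp/p)² + (1·δw/w)²
  b term: (3×0.0306)² = 0.00845
  p term: (1×0.0536)² = 0.00288
  w term: (1×0.0931)² = 0.00867
Total = 0.0200. Share from b = 0.00845/0.0200 = 0.422.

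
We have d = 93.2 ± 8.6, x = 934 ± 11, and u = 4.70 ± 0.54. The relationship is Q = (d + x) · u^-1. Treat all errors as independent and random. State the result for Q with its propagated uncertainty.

219 ± 25.3

Let w = d + x = 1030. δw = √(δd² + δx²) = √(74.0 + 121) = 14.0, so δw/w = 0.0136.
Q is then a monomial in w, u:
δQ/Q = √((δw/w)² + (-1·δu/u)²) = √(0.000185 + 0.0132) = 0.116
Q = 219, so δQ = 0.116 × 219 = 25.3.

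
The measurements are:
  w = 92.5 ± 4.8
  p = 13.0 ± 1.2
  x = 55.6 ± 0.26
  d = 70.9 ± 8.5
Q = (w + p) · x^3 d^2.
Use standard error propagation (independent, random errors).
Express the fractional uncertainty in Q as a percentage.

Let u = w + p = 106. δu = √(δw² + δp²) = √(23.0 + 1.44) = 4.95, so δu/u = 0.0469.
Q is then a monomial in u, x, d:
δQ/Q = √((δu/u)² + (3·δx/x)² + (2·δd/d)²) = √(0.00220 + 0.000197 + 0.0575) = 0.245

24.5%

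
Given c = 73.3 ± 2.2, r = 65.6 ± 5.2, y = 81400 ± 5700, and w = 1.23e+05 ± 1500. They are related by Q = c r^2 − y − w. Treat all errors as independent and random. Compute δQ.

51200

Let p = c·r^2 = 3.15e+05. δp/p = √((1·δc/c)² + (2·δr/r)²) = √(0.000901 + 0.0251) = 0.161, so δp = 50900.
Q = p − y − w: δQ = √(δp² + δy² + δw²) = √(2.59e+09 + 3.25e+07 + 2.25e+06) = 51200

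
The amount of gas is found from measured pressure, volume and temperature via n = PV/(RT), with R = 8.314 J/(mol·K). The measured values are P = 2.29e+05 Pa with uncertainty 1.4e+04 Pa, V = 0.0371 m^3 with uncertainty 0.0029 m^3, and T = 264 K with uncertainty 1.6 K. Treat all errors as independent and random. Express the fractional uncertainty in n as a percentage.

Relative error in a monomial: (δn/n)² = Σ (nᵢ · δxᵢ/xᵢ)².
  (1·δP/P)² = (1×0.0611)² = 0.00374;  (1·δV/V)² = (1×0.0782)² = 0.00611;  (-1·δT/T)² = (-1×0.00606)² = 3.67e-05
δn/n = √(0.00988) = 0.0994

9.94%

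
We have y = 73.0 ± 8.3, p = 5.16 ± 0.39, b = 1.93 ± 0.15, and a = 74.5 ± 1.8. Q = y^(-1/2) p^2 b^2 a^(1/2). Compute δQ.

22.5

Since Q is a product/quotient, work with relative uncertainties:
  (−½·δy/y)² = (-0.5×0.114)² = 0.00323;  (2·δp/p)² = (2×0.0756)² = 0.0229;  (2·δb/b)² = (2×0.0777)² = 0.0242;  (½·δa/a)² = (0.5×0.0242)² = 0.000146
δQ/Q = √(0.0504) = 0.224
Q = 100, so δQ = 0.224 × 100 = 22.5.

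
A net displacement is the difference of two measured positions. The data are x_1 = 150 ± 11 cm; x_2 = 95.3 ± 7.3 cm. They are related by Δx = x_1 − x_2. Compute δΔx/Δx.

0.241

Absolute uncertainties add in quadrature for a linear combination:
  (δx_1)² = 121;  (δx_2)² = 53.3
δΔx = √(174) = 13.2 cm
Δx = 54.7 cm, so δΔx/Δx = 13.2/54.7 = 0.241.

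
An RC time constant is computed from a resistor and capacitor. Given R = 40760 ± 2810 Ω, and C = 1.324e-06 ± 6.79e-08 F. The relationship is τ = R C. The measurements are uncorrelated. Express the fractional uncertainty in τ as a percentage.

Relative error in a monomial: (δτ/τ)² = Σ (nᵢ · δxᵢ/xᵢ)².
  (1·δR/R)² = (1×0.0689)² = 0.00475;  (1·δC/C)² = (1×0.0513)² = 0.00263
δτ/τ = √(0.00738) = 0.0859

8.59%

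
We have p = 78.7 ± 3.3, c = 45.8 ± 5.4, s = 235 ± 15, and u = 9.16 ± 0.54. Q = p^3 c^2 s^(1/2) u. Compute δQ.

Products/powers → add relative errors in quadrature, weighted by exponent:
  (3·δp/p)² = (3×0.0419)² = 0.0158;  (2·δc/c)² = (2×0.118)² = 0.0556;  (½·δs/s)² = (0.5×0.0638)² = 0.00102;  (1·δu/u)² = (1×0.0590)² = 0.00348
δQ/Q = √(0.0759) = 0.276
Q = 1.44e+11, so δQ = 0.276 × 1.44e+11 = 3.96e+10.

3.96e+10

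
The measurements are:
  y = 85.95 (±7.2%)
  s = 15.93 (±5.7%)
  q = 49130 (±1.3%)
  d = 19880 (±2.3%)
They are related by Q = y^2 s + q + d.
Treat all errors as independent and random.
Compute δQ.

Let p = y^2·s = 117700. δp/p = √((2·δy/y)² + (1·δs/s)²) = √(0.0207 + 0.00325) = 0.155, so δp = 18200.
Q = p + q + d: δQ = √(δp² + δq² + δd²) = √(3.32e+08 + 4.08e+05 + 2.09e+05) = 18200

18200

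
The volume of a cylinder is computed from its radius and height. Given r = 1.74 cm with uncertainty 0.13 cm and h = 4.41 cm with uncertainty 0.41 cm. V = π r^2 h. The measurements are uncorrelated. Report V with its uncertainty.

41.9 ± 7.38 cm^3

Since V is a product/quotient, work with relative uncertainties:
  (2·δr/r)² = (2×0.0747)² = 0.0223;  (1·δh/h)² = (1×0.0930)² = 0.00864
δV/V = √(0.0310) = 0.176
V = 41.9 cm^3, so δV = 0.176 × 41.9 = 7.38 cm^3.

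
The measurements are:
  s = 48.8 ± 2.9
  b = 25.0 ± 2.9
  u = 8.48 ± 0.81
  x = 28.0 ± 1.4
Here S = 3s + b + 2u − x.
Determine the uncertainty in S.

For a sum/difference, combine absolute errors in quadrature:
  (3·δs)² = 75.7;  (δb)² = 8.41;  (2·δu)² = 2.62;  (δx)² = 1.96
δS = √(88.7) = 9.42

9.42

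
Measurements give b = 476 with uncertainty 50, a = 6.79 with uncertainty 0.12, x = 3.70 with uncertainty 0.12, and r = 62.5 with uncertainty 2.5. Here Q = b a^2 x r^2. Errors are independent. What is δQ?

Each factor contributes (exponent × relative error)² to (δQ/Q)²:
  (1·δb/b)² = (1×0.105)² = 0.0110;  (2·δa/a)² = (2×0.0177)² = 0.00125;  (1·δx/x)² = (1×0.0324)² = 0.00105;  (2·δr/r)² = (2×0.0400)² = 0.00640
δQ/Q = √(0.0197) = 0.140
Q = 3.17e+08, so δQ = 0.140 × 3.17e+08 = 4.46e+07.

4.46e+07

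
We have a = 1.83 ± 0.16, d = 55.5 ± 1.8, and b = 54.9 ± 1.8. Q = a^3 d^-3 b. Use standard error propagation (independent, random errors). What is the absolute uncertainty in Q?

0.000554

Each factor contributes (exponent × relative error)² to (δQ/Q)²:
  (3·δa/a)² = (3×0.0874)² = 0.0688;  (-3·δd/d)² = (-3×0.0324)² = 0.00947;  (1·δb/b)² = (1×0.0328)² = 0.00107
δQ/Q = √(0.0793) = 0.282
Q = 0.00197, so δQ = 0.282 × 0.00197 = 0.000554.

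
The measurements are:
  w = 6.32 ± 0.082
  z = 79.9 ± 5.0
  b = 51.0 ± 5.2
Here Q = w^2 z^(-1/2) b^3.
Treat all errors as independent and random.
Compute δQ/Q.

0.309

For a monomial Q ∝ w^2, z^(-1/2), b^3, fractional errors add in quadrature:
  (2·δw/w)² = (2×0.0130)² = 0.000673;  (−½·δz/z)² = (-0.5×0.0626)² = 0.000979;  (3·δb/b)² = (3×0.102)² = 0.0936
δQ/Q = √(0.0952) = 0.309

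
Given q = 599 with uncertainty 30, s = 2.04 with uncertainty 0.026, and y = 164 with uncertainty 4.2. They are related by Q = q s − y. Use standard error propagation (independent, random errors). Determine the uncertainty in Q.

63.3

Let p = q·s = 1220. δp/p = √((1·δq/q)² + (1·δs/s)²) = √(0.00251 + 0.000162) = 0.0517, so δp = 63.2.
Q = p − y: δQ = √(δp² + δy²) = √(3990 + 17.6) = 63.3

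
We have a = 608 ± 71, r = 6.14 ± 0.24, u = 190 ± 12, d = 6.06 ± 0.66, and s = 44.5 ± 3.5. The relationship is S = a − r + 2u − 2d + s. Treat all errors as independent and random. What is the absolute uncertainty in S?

75.0

Each term contributes (cᵢ δxᵢ)² to (δS)²:
  (δa)² = 5040;  (δr)² = 0.0576;  (2·δu)² = 576;  (2·δd)² = 1.74;  (δs)² = 12.2
δS = √(5630) = 75.0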